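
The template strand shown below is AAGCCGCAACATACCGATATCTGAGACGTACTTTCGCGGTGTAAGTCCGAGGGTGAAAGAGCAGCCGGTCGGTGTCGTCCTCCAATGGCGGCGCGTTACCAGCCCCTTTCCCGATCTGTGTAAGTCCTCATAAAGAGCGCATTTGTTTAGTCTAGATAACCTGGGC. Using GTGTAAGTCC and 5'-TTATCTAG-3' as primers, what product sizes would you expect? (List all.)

121 bp, 42 bp

The forward primer GTGTAAGTCC matches the top strand at positions 39–48, 118–127.
The reverse primer's reverse complement is CTAGATAA, matching at positions 152–159.
Each forward site pairs with the reverse site to give a product ending at position 159: sizes 121, 42 bp.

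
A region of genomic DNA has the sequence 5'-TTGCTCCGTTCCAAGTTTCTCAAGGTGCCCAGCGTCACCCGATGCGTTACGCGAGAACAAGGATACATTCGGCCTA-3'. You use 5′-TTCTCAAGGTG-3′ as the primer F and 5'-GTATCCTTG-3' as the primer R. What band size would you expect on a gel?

50 bp

Forward primer TTCTCAAGGTG is found on the top strand at positions 17–27.
Reverse complement of the reverse primer: CAAGGATAC. This occurs on the top strand at positions 58–66.
The product runs from position 17 to position 66, so its length is 66 − 17 + 1 = 50 bp.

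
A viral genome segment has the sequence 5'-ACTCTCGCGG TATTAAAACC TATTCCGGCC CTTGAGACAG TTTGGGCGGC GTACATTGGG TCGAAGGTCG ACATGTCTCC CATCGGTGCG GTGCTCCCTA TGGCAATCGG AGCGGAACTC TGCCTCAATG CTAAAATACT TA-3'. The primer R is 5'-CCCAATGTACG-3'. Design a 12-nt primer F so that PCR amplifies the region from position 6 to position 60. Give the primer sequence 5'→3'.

5'-CGCGGTATTAAA-3'

The reverse primer's reverse complement CGTACATTGGG matches the template at positions 50–60; the product starts at position 6.
The forward primer is identical to the top strand over positions 6–17: CGCGGTATTAAA.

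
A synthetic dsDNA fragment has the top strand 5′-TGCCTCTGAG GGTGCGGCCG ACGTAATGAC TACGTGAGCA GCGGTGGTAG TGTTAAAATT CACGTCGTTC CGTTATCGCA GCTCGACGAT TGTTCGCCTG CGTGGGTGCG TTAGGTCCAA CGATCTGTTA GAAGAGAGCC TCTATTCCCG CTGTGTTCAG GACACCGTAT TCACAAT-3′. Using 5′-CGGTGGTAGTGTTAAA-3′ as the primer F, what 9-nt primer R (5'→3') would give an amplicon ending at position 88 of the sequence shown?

The forward primer binds at positions 42–57; the product's 3' end on the top strand is position 88.
The reverse primer anneals to the top strand over positions 80–88, i.e. to AGCTCGACG.
Its sequence written 5'→3' is the reverse complement: CGTCGAGCT.

5'-CGTCGAGCT-3'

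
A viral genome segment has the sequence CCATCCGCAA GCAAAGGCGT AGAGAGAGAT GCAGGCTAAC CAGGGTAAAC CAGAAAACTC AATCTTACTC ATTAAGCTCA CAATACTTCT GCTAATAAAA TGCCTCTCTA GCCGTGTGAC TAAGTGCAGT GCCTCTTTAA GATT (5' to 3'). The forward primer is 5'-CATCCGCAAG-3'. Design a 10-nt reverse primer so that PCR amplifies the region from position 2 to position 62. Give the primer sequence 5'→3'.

5'-TTGAGTTTTC-3'

The product's 3' end on the top strand is position 62.
The reverse primer anneals to the top strand over positions 53–62, i.e. to GAAAACTCAA.
Its sequence written 5'→3' is the reverse complement: TTGAGTTTTC.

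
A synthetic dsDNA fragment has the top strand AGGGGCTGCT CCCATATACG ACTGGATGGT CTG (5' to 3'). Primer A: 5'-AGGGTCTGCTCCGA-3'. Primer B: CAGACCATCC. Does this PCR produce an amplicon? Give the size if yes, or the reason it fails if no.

Primer A (AGGGTCTGCTCCGA) does not match the top strand, and its reverse complement TCGGAGCAGACCCT does not match either.
With no annealing site for primer A, no amplification occurs.

No product — primer A has no binding site in the template.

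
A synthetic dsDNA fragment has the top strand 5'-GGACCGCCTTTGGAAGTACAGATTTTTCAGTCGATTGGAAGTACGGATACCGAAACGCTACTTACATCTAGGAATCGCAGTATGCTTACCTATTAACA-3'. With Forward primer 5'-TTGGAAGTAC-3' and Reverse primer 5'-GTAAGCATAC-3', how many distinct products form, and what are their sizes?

The forward primer TTGGAAGTAC matches the top strand at positions 10–19, 35–44.
The reverse primer's reverse complement is GTATGCTTAC, matching at positions 80–89.
Each forward site pairs with the reverse site to give a product ending at position 89: sizes 80, 55 bp.

Two products: 80 bp, 55 bp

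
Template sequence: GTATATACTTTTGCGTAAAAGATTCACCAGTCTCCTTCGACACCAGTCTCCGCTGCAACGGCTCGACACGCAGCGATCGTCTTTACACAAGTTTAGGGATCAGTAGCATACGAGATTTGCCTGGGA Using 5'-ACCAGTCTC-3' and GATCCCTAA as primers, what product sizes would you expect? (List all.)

76 bp, 60 bp

The forward primer ACCAGTCTC matches the top strand at positions 26–34, 42–50.
The reverse primer's reverse complement is TTAGGGATC, matching at positions 93–101.
Each forward site pairs with the reverse site to give a product ending at position 101: sizes 76, 60 bp.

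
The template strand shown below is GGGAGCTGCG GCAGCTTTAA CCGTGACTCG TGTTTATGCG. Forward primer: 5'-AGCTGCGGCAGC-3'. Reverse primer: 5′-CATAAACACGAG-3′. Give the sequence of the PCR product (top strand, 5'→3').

5'-AGCTGCGGCAGCTTTAACCGTGACTCGTGTTTATG-3'

Forward primer AGCTGCGGCAGC is found on the top strand at positions 4–15.
The reverse primer's reverse complement is CTCGTGTTTATG, which matches the template at positions 27–38.
The product is the template from position 4 through 38 (35 bp).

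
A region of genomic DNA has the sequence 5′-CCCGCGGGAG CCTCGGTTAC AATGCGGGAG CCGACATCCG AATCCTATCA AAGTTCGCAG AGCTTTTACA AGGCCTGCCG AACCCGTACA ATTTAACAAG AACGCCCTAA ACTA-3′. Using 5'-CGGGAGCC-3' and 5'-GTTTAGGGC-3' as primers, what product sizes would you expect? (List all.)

The forward primer CGGGAGCC matches the top strand at positions 5–12, 25–32.
The reverse primer's reverse complement is GCCCTAAAC, matching at positions 104–112.
Each forward site pairs with the reverse site to give a product ending at position 112: sizes 108, 88 bp.

108 bp, 88 bp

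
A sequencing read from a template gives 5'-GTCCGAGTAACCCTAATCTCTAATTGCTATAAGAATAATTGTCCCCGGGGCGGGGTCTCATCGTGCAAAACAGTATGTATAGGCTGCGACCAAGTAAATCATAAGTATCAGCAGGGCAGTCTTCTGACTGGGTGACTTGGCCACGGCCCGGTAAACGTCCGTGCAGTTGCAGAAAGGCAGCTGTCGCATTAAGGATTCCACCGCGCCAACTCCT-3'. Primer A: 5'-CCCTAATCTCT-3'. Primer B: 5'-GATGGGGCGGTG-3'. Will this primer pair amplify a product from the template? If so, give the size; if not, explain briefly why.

Primer B (GATGGGGCGGTG) does not match the top strand, and its reverse complement CACCGCCCCATC does not match either.
With no annealing site for primer B, no amplification occurs.

No product — primer B has no binding site in the template.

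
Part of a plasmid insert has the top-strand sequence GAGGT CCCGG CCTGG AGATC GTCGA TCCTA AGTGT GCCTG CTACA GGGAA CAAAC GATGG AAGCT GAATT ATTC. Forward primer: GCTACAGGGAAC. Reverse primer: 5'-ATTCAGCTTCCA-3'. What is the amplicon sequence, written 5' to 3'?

5'-GCTACAGGGAACAAACGATGGAAGCTGAAT-3'

Scanning the template, GCTACAGGGAAC occurs at positions 40–51; this primer anneals to the bottom strand there with its 3' end pointing downstream.
Taking the reverse complement of ATTCAGCTTCCA gives TGGAAGCTGAAT, found at positions 58–69 on the template; the primer anneals here to the top strand with its 3' end pointing upstream.
The product is the template from position 40 through 69 (30 bp).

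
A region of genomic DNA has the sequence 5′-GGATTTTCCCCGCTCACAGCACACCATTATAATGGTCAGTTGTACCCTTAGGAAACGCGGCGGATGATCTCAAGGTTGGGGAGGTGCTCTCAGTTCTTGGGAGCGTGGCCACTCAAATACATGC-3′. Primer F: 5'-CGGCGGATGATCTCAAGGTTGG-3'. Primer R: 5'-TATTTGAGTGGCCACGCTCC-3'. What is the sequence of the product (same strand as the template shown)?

Scanning the template, CGGCGGATGATCTCAAGGTTGG occurs at positions 58–79; this primer anneals to the bottom strand there with its 3' end pointing downstream.
The reverse primer's reverse complement is GGAGCGTGGCCACTCAAATA, which matches the template at positions 100–119.
The product is the template from position 58 through 119 (62 bp).

5'-CGGCGGATGATCTCAAGGTTGGGGAGGTGCTCTCAGTTCTTGGGAGCGTGGCCACTCAAATA-3'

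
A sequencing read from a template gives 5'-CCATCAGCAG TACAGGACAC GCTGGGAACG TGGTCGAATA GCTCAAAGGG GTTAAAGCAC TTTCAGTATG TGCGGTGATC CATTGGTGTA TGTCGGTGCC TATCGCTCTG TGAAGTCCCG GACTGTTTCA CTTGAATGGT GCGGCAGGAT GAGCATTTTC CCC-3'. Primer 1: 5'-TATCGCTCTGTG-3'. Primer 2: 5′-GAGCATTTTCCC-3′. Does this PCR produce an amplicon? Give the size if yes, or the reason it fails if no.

Primer 1 (TATCGCTCTGTG) matches the top strand at positions 101–112 (3' end points downstream).
Primer 2 (GAGCATTTTCCC) also matches the top strand directly, at positions 151–162 — its reverse complement GGGAAAATGCTC is not present.
Both primers anneal to the bottom strand with 3' ends pointing the same way, so neither can prime synthesis back toward the other.

No product — both primers anneal to the same strand and extend in the same direction.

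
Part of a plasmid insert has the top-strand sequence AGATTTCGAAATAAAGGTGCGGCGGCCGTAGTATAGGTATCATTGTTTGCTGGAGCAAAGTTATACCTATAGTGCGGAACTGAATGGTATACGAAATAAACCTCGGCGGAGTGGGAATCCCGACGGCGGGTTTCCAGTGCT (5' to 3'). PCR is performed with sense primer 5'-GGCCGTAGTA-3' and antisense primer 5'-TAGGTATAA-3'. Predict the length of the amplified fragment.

Scanning the template, GGCCGTAGTA occurs at positions 24–33; this primer anneals to the bottom strand there with its 3' end pointing downstream.
Taking the reverse complement of TAGGTATAA gives TTATACCTA, found at positions 61–69 on the template; the primer anneals here to the top strand with its 3' end pointing upstream.
Product length = (reverse-primer end) − (forward-primer start) + 1 = 69 − 24 + 1 = 46 bp.

46 bp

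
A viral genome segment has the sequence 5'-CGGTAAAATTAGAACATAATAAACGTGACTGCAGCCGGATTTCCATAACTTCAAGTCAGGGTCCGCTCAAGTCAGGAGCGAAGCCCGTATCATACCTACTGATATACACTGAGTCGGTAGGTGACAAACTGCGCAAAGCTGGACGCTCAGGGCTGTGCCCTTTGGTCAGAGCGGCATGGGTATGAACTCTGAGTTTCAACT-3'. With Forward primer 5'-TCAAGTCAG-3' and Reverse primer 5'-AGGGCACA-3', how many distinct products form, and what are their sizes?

The forward primer TCAAGTCAG matches the top strand at positions 51–59, 67–75.
The reverse primer's reverse complement is TGTGCCCT, matching at positions 154–161.
Each forward site pairs with the reverse site to give a product ending at position 161: sizes 111, 95 bp.

Two products: 111 bp, 95 bp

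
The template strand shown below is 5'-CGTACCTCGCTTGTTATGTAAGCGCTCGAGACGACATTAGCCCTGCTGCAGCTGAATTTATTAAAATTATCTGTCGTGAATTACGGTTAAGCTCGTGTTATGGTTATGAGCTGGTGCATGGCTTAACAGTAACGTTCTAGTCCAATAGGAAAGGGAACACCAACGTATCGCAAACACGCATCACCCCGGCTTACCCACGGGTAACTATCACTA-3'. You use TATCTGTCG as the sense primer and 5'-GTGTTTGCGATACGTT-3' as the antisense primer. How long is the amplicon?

The forward primer matches the template at positions 68–76.
The reverse primer's reverse complement is AACGTATCGCAAACAC, which matches the template at positions 162–177.
The product runs from position 68 to position 177, so its length is 177 − 68 + 1 = 110 bp.

110 bp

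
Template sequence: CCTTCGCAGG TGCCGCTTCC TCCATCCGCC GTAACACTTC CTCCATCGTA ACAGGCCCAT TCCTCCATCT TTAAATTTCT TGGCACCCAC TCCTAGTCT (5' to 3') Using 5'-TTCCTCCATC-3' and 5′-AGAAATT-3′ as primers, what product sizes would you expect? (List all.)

64 bp, 43 bp, 21 bp

The forward primer TTCCTCCATC matches the top strand at positions 17–26, 38–47, 60–69.
The reverse primer's reverse complement is AATTTCT, matching at positions 74–80.
Each forward site pairs with the reverse site to give a product ending at position 80: sizes 64, 43, 21 bp.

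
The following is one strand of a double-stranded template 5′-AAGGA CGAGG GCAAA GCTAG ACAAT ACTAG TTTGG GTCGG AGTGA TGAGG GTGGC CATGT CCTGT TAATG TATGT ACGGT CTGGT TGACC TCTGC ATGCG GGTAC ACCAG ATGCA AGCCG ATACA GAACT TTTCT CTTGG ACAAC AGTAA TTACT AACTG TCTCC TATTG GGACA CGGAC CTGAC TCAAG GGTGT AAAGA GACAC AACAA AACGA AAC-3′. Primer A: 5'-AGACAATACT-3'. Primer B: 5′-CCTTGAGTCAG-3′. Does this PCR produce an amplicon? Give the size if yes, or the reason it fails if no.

Yes — a 173 bp product.

Primer A (AGACAATACT) matches the top strand at positions 19–28; it acts as a forward primer.
Primer B's reverse complement is CTGACTCAAGG, matching the top strand at positions 181–191; it acts as a reverse primer.
The 3' ends face each other across positions 19–191, giving a 173 bp product.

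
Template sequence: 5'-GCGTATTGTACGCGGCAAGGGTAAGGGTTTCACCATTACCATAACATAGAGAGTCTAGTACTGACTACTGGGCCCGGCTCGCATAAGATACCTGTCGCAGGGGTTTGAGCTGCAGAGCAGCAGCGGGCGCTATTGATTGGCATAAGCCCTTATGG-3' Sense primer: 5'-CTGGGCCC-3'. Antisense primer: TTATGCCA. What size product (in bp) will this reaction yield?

Scanning the template, CTGGGCCC occurs at positions 68–75; this primer anneals to the bottom strand there with its 3' end pointing downstream.
Reverse complement of the reverse primer: TGGCATAA. This occurs on the top strand at positions 138–145.
Product length = (reverse-primer end) − (forward-primer start) + 1 = 145 − 68 + 1 = 78 bp.

78 bp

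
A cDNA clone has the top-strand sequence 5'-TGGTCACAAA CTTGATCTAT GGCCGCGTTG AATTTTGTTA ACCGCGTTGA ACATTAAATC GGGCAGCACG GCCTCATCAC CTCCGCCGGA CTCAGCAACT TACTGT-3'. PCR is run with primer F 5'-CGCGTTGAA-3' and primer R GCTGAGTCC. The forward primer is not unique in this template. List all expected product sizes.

73 bp, 54 bp

The forward primer CGCGTTGAA matches the top strand at positions 24–32, 43–51.
The reverse primer's reverse complement is GGACTCAGC, matching at positions 88–96.
Each forward site pairs with the reverse site to give a product ending at position 96: sizes 73, 54 bp.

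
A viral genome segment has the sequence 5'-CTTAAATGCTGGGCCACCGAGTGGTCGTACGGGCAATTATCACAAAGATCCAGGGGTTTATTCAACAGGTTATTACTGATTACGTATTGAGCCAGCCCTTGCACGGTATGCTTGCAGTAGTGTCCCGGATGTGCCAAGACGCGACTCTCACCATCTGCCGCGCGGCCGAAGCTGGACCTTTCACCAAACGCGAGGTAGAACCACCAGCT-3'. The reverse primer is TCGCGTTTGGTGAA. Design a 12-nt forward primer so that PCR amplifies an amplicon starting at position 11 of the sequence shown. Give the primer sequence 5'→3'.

5'-GGGCCACCGAGT-3'

The reverse primer's reverse complement TTCACCAAACGCGA matches the template at positions 180–193; the product starts at position 11.
The forward primer is identical to the top strand over positions 11–22: GGGCCACCGAGT.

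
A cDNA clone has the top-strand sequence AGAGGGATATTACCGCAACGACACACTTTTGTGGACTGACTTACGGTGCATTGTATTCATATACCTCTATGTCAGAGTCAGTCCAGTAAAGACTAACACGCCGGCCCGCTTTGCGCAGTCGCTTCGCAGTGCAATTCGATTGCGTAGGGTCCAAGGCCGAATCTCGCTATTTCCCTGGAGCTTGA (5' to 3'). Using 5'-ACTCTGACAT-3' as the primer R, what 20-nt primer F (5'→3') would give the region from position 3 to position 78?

The reverse primer's reverse complement ATGTCAGAGT matches the template at positions 69–78; the product starts at position 3.
The forward primer is identical to the top strand over positions 3–22: AGGGATATTACCGCAACGAC.

5'-AGGGATATTACCGCAACGAC-3'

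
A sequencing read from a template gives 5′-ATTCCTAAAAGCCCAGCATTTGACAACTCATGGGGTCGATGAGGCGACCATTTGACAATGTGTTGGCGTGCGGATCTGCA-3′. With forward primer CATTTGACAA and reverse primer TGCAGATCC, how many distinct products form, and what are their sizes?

Two products: 64 bp, 32 bp

The forward primer CATTTGACAA matches the top strand at positions 17–26, 49–58.
The reverse primer's reverse complement is GGATCTGCA, matching at positions 72–80.
Each forward site pairs with the reverse site to give a product ending at position 80: sizes 64, 32 bp.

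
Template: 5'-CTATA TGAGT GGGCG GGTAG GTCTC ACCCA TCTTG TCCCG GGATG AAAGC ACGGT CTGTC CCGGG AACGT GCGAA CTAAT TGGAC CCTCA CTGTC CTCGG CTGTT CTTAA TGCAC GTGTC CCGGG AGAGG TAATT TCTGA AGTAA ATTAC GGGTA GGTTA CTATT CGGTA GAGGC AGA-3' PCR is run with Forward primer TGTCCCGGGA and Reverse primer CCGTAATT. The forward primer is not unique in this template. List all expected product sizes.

The forward primer TGTCCCGGGA matches the top strand at positions 34–43, 57–66, 117–126.
The reverse primer's reverse complement is AATTACGG, matching at positions 145–152.
Each forward site pairs with the reverse site to give a product ending at position 152: sizes 119, 96, 36 bp.

119 bp, 96 bp, 36 bp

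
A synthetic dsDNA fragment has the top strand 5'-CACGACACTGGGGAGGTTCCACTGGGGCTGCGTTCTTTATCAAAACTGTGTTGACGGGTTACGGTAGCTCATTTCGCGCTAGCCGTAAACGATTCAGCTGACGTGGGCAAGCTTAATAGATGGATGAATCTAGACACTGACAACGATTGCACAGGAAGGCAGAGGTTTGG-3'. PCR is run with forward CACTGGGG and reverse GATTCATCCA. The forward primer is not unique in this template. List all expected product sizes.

125 bp, 111 bp

The forward primer CACTGGGG matches the top strand at positions 6–13, 20–27.
The reverse primer's reverse complement is TGGATGAATC, matching at positions 121–130.
Each forward site pairs with the reverse site to give a product ending at position 130: sizes 125, 111 bp.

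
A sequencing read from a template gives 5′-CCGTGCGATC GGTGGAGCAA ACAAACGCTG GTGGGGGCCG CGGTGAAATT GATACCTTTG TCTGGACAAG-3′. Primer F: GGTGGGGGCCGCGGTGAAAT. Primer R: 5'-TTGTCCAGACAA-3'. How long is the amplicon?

40 bp

Forward primer GGTGGGGGCCGCGGTGAAAT is found on the top strand at positions 30–49.
The reverse primer's reverse complement is TTGTCTGGACAA, which matches the template at positions 58–69.
The product runs from position 30 to position 69, so its length is 69 − 30 + 1 = 40 bp.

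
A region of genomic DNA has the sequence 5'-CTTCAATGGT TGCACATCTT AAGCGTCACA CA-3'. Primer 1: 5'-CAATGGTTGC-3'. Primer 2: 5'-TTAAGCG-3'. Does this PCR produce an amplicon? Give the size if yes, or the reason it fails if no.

No product — both primers anneal to the same strand and extend in the same direction.

Primer 1 (CAATGGTTGC) matches the top strand at positions 4–13 (3' end points downstream).
Primer 2 (TTAAGCG) also matches the top strand directly, at positions 19–25 — its reverse complement CGCTTAA is not present.
Both primers anneal to the bottom strand with 3' ends pointing the same way, so neither can prime synthesis back toward the other.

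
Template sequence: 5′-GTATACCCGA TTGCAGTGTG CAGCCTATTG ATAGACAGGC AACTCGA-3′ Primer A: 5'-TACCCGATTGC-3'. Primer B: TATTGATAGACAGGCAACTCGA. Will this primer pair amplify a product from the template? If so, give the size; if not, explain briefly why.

Primer A (TACCCGATTGC) matches the top strand at positions 4–14 (3' end points downstream).
Primer B (TATTGATAGACAGGCAACTCGA) also matches the top strand directly, at positions 26–47 — its reverse complement TCGAGTTGCCTGTCTATCAATA is not present.
Both primers anneal to the bottom strand with 3' ends pointing the same way, so neither can prime synthesis back toward the other.

No product — both primers anneal to the same strand and extend in the same direction.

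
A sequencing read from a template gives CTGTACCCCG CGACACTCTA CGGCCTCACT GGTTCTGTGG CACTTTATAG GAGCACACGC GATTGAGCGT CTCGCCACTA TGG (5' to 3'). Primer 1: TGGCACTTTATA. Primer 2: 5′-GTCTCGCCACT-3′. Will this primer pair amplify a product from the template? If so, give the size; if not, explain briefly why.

Primer 1 (TGGCACTTTATA) matches the top strand at positions 38–49 (3' end points downstream).
Primer 2 (GTCTCGCCACT) also matches the top strand directly, at positions 69–79 — its reverse complement AGTGGCGAGAC is not present.
Both primers anneal to the bottom strand with 3' ends pointing the same way, so neither can prime synthesis back toward the other.

No product — both primers anneal to the same strand and extend in the same direction.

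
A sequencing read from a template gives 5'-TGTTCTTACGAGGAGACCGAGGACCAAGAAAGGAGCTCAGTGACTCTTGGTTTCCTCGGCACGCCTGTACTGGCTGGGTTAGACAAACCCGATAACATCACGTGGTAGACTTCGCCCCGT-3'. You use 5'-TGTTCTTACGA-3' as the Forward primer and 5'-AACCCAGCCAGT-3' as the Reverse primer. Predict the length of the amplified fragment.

The forward primer matches the template at positions 1–11.
The reverse primer's reverse complement is ACTGGCTGGGTT, which matches the template at positions 69–80.
Amplicon spans positions 1–80: 80 bp.

80 bp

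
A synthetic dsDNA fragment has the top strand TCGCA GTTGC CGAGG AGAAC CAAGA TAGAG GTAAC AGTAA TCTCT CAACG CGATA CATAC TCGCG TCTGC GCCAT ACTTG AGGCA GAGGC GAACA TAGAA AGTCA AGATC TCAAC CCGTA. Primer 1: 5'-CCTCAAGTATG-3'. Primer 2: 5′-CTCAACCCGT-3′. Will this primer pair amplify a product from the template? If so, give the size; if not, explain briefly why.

Primer 1 (CCTCAAGTATG) has reverse complement CATACTTGAGG, which matches the top strand at positions 73–83; primer 1 anneals to the top strand there with its 3' end pointing upstream toward position 73.
Primer 2 (CTCAACCCGT) matches the top strand directly at positions 110–119; it anneals to the bottom strand with its 3' end pointing downstream toward position 119.
The 3' ends diverge (primer 1 extends toward position 1, primer 2 toward position 120), so the primers never converge on a shared product.

No product — the primers' 3' ends point away from each other.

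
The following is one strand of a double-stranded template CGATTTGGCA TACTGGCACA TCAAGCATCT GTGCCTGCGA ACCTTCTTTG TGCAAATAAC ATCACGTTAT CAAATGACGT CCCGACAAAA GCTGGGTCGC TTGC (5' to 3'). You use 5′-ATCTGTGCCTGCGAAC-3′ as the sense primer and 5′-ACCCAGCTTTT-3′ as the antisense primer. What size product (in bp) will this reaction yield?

71 bp

Forward primer ATCTGTGCCTGCGAAC is found on the top strand at positions 27–42.
The reverse primer's reverse complement is AAAAGCTGGGT, which matches the template at positions 87–97.
The product runs from position 27 to position 97, so its length is 97 − 27 + 1 = 71 bp.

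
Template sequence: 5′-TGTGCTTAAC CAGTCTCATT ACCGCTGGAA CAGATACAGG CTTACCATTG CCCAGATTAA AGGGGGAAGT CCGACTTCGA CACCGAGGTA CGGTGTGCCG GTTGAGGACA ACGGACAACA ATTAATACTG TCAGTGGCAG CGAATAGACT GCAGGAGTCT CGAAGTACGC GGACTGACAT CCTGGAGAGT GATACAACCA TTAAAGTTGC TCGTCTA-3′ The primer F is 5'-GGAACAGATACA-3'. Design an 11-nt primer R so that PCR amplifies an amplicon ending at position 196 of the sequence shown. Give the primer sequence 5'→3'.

5'-TGTATCACTCT-3'

The forward primer binds at positions 27–38; the product's 3' end on the top strand is position 196.
The reverse primer anneals to the top strand over positions 186–196, i.e. to AGAGTGATACA.
Its sequence written 5'→3' is the reverse complement: TGTATCACTCT.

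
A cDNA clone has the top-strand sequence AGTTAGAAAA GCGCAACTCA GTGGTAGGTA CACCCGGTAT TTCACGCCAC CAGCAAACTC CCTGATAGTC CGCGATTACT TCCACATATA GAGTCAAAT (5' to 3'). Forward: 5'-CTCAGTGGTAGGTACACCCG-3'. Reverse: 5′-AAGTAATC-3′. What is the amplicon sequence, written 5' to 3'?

Forward primer CTCAGTGGTAGGTACACCCG is found on the top strand at positions 17–36.
Reverse complement of the reverse primer: GATTACTT. This occurs on the top strand at positions 74–81.
The product is the template from position 17 through 81 (65 bp).

5'-CTCAGTGGTAGGTACACCCGGTATTTCACGCCACCAGCAAACTCCCTGATAGTCCGCGATTACTT-3'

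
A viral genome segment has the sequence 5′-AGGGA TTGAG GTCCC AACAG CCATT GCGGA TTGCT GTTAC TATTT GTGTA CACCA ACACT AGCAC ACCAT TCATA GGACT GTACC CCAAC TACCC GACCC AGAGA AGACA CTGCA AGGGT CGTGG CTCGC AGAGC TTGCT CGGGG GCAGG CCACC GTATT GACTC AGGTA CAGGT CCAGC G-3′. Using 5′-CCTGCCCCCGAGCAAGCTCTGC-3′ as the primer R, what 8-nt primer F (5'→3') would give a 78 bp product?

5'-ATAGGACT-3'

The reverse primer's reverse complement GCAGAGCTTGCTCGGGGGCAGG matches the template at positions 129–150, so the product ends at position 150.
A 78 bp product then starts at position 150 − 78 + 1 = 73.
The forward primer is identical to the top strand there: ATAGGACT.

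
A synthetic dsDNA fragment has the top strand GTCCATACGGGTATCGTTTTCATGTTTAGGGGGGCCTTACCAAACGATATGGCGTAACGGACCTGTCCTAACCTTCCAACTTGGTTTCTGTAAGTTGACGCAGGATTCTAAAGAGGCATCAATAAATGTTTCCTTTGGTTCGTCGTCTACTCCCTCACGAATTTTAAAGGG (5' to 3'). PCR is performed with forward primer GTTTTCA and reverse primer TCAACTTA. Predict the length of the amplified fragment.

Forward primer GTTTTCA is found on the top strand at positions 16–22.
The reverse primer's reverse complement is TAAGTTGA, which matches the template at positions 91–98.
Amplicon spans positions 16–98: 83 bp.

83 bp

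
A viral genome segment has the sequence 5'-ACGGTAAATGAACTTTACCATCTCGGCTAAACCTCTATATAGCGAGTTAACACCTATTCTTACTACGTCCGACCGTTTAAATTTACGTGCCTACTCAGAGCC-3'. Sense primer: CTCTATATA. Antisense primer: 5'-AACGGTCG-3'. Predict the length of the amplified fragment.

The forward primer matches the template at positions 33–41.
Reverse complement of the reverse primer: CGACCGTT. This occurs on the top strand at positions 70–77.
Amplicon spans positions 33–77: 45 bp.

45 bp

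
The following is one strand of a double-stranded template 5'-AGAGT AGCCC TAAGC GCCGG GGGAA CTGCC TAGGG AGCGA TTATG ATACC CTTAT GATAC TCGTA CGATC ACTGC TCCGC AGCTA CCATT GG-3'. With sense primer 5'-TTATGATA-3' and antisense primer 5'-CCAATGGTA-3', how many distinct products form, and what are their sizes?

Two products: 52 bp, 41 bp

The forward primer TTATGATA matches the top strand at positions 41–48, 52–59.
The reverse primer's reverse complement is TACCATTGG, matching at positions 84–92.
Each forward site pairs with the reverse site to give a product ending at position 92: sizes 52, 41 bp.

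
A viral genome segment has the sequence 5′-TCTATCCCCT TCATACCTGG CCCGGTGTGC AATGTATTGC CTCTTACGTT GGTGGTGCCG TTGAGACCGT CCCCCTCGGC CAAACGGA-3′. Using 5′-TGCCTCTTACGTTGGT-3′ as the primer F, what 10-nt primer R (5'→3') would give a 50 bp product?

The forward primer binds at positions 38–53, so a 50 bp product ends at position 38 + 50 − 1 = 87.
The reverse primer anneals to the top strand over positions 78–87, i.e. to GGCCAAACGG.
Its sequence written 5'→3' is the reverse complement: CCGTTTGGCC.

5'-CCGTTTGGCC-3'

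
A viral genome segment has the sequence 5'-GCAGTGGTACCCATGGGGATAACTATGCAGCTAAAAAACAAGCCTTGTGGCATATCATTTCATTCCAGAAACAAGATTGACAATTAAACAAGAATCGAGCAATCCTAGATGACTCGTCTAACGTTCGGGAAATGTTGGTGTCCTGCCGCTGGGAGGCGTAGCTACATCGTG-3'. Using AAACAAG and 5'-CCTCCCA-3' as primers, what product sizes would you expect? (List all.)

The forward primer AAACAAG matches the top strand at positions 36–42, 69–75, 86–92.
The reverse primer's reverse complement is TGGGAGG, matching at positions 150–156.
Each forward site pairs with the reverse site to give a product ending at position 156: sizes 121, 88, 71 bp.

121 bp, 88 bp, 71 bp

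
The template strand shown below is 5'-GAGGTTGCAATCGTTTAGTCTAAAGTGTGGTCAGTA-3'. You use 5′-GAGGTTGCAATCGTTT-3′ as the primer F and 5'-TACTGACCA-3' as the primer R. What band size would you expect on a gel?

The forward primer matches the template at positions 1–16.
Taking the reverse complement of TACTGACCA gives TGGTCAGTA, found at positions 28–36 on the template; the primer anneals here to the top strand with its 3' end pointing upstream.
Product length = (reverse-primer end) − (forward-primer start) + 1 = 36 − 1 + 1 = 36 bp.

36 bp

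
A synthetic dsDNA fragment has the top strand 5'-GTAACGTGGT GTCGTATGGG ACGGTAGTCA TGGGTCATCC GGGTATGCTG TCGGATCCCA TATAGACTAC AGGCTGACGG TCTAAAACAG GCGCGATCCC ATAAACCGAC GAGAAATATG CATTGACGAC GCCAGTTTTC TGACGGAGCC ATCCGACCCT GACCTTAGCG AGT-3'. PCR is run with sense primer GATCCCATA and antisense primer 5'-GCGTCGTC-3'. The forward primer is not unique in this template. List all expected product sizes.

79 bp, 38 bp

The forward primer GATCCCATA matches the top strand at positions 54–62, 95–103.
The reverse primer's reverse complement is GACGACGC, matching at positions 125–132.
Each forward site pairs with the reverse site to give a product ending at position 132: sizes 79, 38 bp.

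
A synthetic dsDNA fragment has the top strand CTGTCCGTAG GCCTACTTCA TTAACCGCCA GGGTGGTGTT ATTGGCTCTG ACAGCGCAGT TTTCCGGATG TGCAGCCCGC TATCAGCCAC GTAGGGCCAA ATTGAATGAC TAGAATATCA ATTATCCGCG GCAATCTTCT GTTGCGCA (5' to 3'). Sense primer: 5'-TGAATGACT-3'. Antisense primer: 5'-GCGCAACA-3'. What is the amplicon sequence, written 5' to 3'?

5'-TGAATGACTAGAATATCAATTATCCGCGGCAATCTTCTGTTGCGC-3'

The forward primer matches the template at positions 103–111.
The reverse primer's reverse complement is TGTTGCGC, which matches the template at positions 140–147.
The product is the template from position 103 through 147 (45 bp).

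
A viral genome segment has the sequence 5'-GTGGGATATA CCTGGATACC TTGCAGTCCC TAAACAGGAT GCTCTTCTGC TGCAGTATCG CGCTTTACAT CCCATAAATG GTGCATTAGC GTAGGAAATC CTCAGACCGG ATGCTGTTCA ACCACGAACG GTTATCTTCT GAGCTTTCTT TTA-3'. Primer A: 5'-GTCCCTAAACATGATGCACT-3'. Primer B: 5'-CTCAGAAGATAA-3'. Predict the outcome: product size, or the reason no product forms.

No product — primer A has no binding site in the template.

Primer A (GTCCCTAAACATGATGCACT) does not match the top strand, and its reverse complement AGTGCATCATGTTTAGGGAC does not match either.
With no annealing site for primer A, no amplification occurs.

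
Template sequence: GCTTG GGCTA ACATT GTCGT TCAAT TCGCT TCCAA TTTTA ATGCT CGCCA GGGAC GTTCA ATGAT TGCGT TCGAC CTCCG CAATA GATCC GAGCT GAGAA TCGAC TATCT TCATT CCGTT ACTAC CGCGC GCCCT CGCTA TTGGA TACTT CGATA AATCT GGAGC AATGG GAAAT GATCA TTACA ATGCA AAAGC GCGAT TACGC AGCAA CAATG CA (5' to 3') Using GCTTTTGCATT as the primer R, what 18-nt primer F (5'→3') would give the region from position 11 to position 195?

5'-ACATTGTCGTTCAATTCG-3'

The reverse primer's reverse complement AATGCAAAAGC matches the template at positions 185–195; the product starts at position 11.
The forward primer is identical to the top strand over positions 11–28: ACATTGTCGTTCAATTCG.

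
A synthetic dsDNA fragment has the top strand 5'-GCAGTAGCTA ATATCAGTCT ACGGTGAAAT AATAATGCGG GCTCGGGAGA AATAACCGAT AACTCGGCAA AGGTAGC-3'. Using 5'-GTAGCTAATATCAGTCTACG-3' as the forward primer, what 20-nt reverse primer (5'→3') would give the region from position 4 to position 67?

5'-CCGAGTTATCGGTTATTTCT-3'

The product's 3' end on the top strand is position 67.
The reverse primer anneals to the top strand over positions 48–67, i.e. to AGAAATAACCGATAACTCGG.
Its sequence written 5'→3' is the reverse complement: CCGAGTTATCGGTTATTTCT.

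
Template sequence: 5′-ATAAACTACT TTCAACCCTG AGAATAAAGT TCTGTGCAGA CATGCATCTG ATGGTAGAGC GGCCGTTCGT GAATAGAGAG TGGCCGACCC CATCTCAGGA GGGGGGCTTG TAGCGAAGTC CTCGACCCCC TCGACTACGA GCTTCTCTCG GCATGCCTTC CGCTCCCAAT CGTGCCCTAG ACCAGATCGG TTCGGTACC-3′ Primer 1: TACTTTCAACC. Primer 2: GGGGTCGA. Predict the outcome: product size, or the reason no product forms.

Primer 1 (TACTTTCAACC) matches the top strand at positions 7–17; it acts as a forward primer.
Primer 2's reverse complement is TCGACCCC, matching the top strand at positions 122–129; it acts as a reverse primer.
The 3' ends face each other across positions 7–129, giving a 123 bp product.

Yes — a 123 bp product.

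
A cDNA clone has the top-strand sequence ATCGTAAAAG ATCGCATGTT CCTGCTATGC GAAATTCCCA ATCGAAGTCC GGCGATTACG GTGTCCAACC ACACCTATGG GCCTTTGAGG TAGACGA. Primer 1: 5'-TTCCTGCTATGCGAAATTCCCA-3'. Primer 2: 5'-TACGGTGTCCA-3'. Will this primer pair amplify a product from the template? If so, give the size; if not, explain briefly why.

Primer 1 (TTCCTGCTATGCGAAATTCCCA) matches the top strand at positions 19–40 (3' end points downstream).
Primer 2 (TACGGTGTCCA) also matches the top strand directly, at positions 57–67 — its reverse complement TGGACACCGTA is not present.
Both primers anneal to the bottom strand with 3' ends pointing the same way, so neither can prime synthesis back toward the other.

No product — both primers anneal to the same strand and extend in the same direction.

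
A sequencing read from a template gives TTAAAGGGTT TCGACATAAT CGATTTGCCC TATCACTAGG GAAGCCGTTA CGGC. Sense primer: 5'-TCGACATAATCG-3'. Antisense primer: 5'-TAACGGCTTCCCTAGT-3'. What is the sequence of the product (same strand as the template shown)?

5'-TCGACATAATCGATTTGCCCTATCACTAGGGAAGCCGTTA-3'

The forward primer matches the template at positions 11–22.
The reverse primer's reverse complement is ACTAGGGAAGCCGTTA, which matches the template at positions 35–50.
The product is the template from position 11 through 50 (40 bp).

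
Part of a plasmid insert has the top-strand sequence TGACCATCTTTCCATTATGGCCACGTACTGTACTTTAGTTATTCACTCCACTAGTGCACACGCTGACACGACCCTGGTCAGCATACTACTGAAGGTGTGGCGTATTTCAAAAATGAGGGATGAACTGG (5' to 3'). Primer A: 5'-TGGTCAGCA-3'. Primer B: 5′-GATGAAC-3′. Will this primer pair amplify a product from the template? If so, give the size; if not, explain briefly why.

Primer A (TGGTCAGCA) matches the top strand at positions 75–83 (3' end points downstream).
Primer B (GATGAAC) also matches the top strand directly, at positions 119–125 — its reverse complement GTTCATC is not present.
Both primers anneal to the bottom strand with 3' ends pointing the same way, so neither can prime synthesis back toward the other.

No product — both primers anneal to the same strand and extend in the same direction.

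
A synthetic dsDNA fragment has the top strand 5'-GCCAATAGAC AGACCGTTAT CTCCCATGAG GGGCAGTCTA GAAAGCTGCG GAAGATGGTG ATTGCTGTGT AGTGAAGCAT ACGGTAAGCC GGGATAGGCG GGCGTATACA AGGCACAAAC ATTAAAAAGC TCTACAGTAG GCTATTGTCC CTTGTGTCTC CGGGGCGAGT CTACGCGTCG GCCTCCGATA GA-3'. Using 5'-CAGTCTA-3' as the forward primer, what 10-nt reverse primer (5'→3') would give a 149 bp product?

The forward primer binds at positions 34–40, so a 149 bp product ends at position 34 + 149 − 1 = 182.
The reverse primer anneals to the top strand over positions 173–182, i.e. to ACGCGTCGGC.
Its sequence written 5'→3' is the reverse complement: GCCGACGCGT.

5'-GCCGACGCGT-3'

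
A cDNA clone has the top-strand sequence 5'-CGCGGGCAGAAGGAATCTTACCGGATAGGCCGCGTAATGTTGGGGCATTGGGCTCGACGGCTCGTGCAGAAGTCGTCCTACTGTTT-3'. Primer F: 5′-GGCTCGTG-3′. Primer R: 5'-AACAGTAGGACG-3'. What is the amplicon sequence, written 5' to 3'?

5'-GGCTCGTGCAGAAGTCGTCCTACTGTT-3'

Forward primer GGCTCGTG is found on the top strand at positions 59–66.
The reverse primer's reverse complement is CGTCCTACTGTT, which matches the template at positions 74–85.
The product is the template from position 59 through 85 (27 bp).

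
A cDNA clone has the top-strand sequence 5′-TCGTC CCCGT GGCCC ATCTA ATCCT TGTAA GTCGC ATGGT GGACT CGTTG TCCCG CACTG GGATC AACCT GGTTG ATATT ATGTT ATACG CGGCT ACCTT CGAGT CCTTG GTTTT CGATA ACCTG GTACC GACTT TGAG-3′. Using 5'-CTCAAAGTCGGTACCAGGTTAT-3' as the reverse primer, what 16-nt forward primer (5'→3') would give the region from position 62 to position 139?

The reverse primer's reverse complement ATAACCTGGTACCGACTTTGAG matches the template at positions 118–139; the product starts at position 62.
The forward primer is identical to the top strand over positions 62–77: GATCAACCTGGTTGAT.

5'-GATCAACCTGGTTGAT-3'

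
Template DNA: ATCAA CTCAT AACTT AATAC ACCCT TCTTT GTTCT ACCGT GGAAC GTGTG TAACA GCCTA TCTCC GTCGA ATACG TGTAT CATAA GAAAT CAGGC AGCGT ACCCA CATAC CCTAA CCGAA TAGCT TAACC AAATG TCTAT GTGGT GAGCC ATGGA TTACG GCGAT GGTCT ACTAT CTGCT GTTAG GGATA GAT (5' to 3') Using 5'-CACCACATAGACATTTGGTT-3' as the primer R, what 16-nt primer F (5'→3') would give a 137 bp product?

The reverse primer's reverse complement AACCAAATGTCTATGTGGTG matches the template at positions 127–146, so the product ends at position 146.
A 137 bp product then starts at position 146 − 137 + 1 = 10.
The forward primer is identical to the top strand there: TAACTTAATACACCCT.

5'-TAACTTAATACACCCT-3'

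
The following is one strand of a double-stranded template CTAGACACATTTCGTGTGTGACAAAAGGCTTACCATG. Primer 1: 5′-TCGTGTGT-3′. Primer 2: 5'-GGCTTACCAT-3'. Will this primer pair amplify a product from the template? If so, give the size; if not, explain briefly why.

Primer 1 (TCGTGTGT) matches the top strand at positions 12–19 (3' end points downstream).
Primer 2 (GGCTTACCAT) also matches the top strand directly, at positions 27–36 — its reverse complement ATGGTAAGCC is not present.
Both primers anneal to the bottom strand with 3' ends pointing the same way, so neither can prime synthesis back toward the other.

No product — both primers anneal to the same strand and extend in the same direction.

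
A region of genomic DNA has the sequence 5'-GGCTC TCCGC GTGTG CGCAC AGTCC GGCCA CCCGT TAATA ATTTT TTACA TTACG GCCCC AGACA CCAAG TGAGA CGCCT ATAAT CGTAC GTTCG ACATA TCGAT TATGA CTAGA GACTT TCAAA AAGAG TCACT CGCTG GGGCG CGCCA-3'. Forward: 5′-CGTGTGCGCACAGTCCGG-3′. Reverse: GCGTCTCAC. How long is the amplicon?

Scanning the template, CGTGTGCGCACAGTCCGG occurs at positions 10–27; this primer anneals to the bottom strand there with its 3' end pointing downstream.
Reverse complement of the reverse primer: GTGAGACGC. This occurs on the top strand at positions 70–78.
Amplicon spans positions 10–78: 69 bp.

69 bp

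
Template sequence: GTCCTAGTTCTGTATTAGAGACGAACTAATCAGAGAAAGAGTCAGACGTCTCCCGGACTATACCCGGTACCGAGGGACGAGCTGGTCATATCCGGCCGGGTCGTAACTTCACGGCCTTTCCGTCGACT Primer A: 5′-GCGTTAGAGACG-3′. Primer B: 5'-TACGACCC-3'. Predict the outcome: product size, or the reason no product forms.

Primer A (GCGTTAGAGACG) does not match the top strand, and its reverse complement CGTCTCTAACGC does not match either.
With no annealing site for primer A, no amplification occurs.

No product — primer A has no binding site in the template.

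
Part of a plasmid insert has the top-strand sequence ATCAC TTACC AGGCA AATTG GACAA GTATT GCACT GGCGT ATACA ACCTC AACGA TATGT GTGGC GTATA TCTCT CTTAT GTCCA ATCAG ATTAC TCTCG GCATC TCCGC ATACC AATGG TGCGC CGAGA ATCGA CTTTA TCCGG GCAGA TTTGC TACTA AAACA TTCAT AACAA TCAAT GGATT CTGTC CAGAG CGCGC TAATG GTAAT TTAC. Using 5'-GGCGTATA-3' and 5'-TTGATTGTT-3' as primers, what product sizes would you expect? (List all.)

144 bp, 117 bp

The forward primer GGCGTATA matches the top strand at positions 36–43, 63–70.
The reverse primer's reverse complement is AACAATCAA, matching at positions 171–179.
Each forward site pairs with the reverse site to give a product ending at position 179: sizes 144, 117 bp.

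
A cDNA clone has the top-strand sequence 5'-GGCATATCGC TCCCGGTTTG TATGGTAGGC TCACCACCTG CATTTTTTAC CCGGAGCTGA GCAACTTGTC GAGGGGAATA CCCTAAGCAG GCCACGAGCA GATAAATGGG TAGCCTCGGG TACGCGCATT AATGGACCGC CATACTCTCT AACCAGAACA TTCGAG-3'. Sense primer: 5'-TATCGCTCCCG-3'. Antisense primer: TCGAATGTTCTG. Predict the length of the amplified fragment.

Scanning the template, TATCGCTCCCG occurs at positions 5–15; this primer anneals to the bottom strand there with its 3' end pointing downstream.
Reverse complement of the reverse primer: CAGAACATTCGA. This occurs on the top strand at positions 154–165.
Product length = (reverse-primer end) − (forward-primer start) + 1 = 165 − 5 + 1 = 161 bp.

161 bp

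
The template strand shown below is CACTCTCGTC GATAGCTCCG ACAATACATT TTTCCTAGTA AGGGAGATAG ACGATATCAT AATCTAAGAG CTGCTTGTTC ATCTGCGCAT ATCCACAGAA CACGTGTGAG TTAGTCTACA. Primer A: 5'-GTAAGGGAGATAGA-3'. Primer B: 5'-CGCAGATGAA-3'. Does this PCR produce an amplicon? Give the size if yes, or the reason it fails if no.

Primer A (GTAAGGGAGATAGA) matches the top strand at positions 38–51; it acts as a forward primer.
Primer B's reverse complement is TTCATCTGCG, matching the top strand at positions 78–87; it acts as a reverse primer.
The 3' ends face each other across positions 38–87, giving a 50 bp product.

Yes — a 50 bp product.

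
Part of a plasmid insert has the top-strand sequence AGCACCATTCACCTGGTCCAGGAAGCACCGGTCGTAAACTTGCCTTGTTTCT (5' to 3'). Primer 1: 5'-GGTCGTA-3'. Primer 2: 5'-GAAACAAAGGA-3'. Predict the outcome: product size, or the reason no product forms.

No product — primer 2 has no binding site in the template.

Primer 2 (GAAACAAAGGA) does not match the top strand, and its reverse complement TCCTTTGTTTC does not match either.
With no annealing site for primer 2, no amplification occurs.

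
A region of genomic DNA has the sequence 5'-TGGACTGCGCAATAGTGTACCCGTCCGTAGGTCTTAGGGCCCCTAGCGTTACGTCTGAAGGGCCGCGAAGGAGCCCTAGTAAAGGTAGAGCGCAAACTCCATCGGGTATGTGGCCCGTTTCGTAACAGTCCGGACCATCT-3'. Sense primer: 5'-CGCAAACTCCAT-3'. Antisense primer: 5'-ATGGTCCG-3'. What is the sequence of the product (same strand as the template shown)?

The forward primer matches the template at positions 91–102.
The reverse primer's reverse complement is CGGACCAT, which matches the template at positions 131–138.
The product is the template from position 91 through 138 (48 bp).

5'-CGCAAACTCCATCGGGTATGTGGCCCGTTTCGTAACAGTCCGGACCAT-3'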